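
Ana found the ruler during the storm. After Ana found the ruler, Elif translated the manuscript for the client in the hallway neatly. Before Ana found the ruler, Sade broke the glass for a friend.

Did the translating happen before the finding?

no

The narrative orders the finding before the translating.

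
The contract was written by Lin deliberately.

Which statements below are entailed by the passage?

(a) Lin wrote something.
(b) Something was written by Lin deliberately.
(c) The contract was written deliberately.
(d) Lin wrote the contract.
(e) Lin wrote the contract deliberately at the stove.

(a), (b), (c), (d)

(a) Entailed — dropping 'deliberately' and generalizing the patient leaves a sub-description the original still satisfies.
(b) Entailed — every conjunct here is already in the original writing event.
(c) Entailed — every conjunct here is already in the original writing event.
(d) Entailed — this follows by dropping conjuncts from the writing event's description.
(e) Not entailed — 'at the stove' adds information not in the original event.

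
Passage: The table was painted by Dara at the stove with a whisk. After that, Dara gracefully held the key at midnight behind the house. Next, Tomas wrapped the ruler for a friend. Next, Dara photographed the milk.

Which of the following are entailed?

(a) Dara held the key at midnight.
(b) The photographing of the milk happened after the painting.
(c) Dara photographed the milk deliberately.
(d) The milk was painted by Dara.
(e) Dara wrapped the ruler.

(a), (b)

(a) Entailed — every conjunct here is already in the original holding event.
(b) Entailed — the narrative places the painting before the photographing.
(c) Not entailed — 'deliberately' adds information not in the original event.
(d) Not entailed — Dara painted the table, not the milk; the milk belongs to the photographing event.
(e) Not entailed — the passage has Tomas wrapping the ruler, not Dara.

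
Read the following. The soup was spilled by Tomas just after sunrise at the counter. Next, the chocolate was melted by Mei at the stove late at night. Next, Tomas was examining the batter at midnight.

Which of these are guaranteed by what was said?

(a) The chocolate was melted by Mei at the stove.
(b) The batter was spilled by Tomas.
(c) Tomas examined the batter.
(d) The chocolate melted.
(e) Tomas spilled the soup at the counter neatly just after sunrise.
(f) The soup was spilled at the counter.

(a), (c), (d), (f)

(a) Entailed — this follows by dropping conjuncts from the melting event's description.
(b) Not entailed — Tomas spilled the soup, not the batter; the batter belongs to the examining event.
(c) Entailed — 'examine' is an activity; 'was examining' entails that some examining happened, so 'examined' holds.
(d) Entailed — 'Mei melted the chocolate' is causative; it entails the inchoative 'the chocolate melted'.
(e) Not entailed — 'neatly' adds information not in the original event.
(f) Entailed — dropping 'just after sunrise' and generalizing the agent leaves a sub-description the original still satisfies.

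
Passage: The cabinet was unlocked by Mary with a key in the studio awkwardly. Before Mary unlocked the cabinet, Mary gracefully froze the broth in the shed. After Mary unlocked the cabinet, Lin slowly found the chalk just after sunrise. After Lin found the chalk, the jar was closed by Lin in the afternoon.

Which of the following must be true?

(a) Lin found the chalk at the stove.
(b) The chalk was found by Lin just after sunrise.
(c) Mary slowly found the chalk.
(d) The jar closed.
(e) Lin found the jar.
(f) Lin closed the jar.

(a) Not entailed — 'at the stove' adds information not in the original event.
(b) Entailed — the original entails any weakening of itself; this just drops 'slowly'.
(c) Not entailed — the passage has Lin finding the chalk, not Mary.
(d) Entailed — 'Lin closed the jar' is causative; it entails the inchoative 'the jar closed'.
(e) Not entailed — Lin found the chalk, not the jar; the jar belongs to the closing event.
(f) Entailed — the original entails any weakening of itself; this just drops 'in the afternoon'.

(b), (d), (f)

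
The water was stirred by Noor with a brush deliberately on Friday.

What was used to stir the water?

a brush

'with a brush' marks the instrument of the stirring event.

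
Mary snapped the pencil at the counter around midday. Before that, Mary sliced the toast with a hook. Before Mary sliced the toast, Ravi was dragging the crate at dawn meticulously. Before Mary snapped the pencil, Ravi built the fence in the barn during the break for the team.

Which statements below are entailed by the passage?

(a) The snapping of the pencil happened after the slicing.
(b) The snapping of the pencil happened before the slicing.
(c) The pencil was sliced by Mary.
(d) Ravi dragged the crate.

(a) Entailed — the narrative places the slicing before the snapping.
(b) Not entailed — the narrative places the slicing before the snapping, not after.
(c) Not entailed — Mary sliced the toast, not the pencil; the pencil belongs to the snapping event.
(d) Entailed — 'drag' is an activity; 'was dragging' entails that some dragging happened, so 'dragged' holds.

(a), (d)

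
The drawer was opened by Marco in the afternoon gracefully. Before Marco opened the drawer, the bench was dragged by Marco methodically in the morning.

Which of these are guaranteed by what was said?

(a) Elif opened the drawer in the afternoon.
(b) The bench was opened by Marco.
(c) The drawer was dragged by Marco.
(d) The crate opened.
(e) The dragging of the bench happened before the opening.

(e)

(a) Not entailed — the passage has Marco opening the drawer, not Elif.
(b) Not entailed — Marco opened the drawer, not the bench; the bench belongs to the dragging event.
(c) Not entailed — Marco dragged the bench, not the drawer; the drawer belongs to the opening event.
(d) Not entailed — the drawer is what opened, not the crate.
(e) Entailed — the narrative places the dragging before the opening.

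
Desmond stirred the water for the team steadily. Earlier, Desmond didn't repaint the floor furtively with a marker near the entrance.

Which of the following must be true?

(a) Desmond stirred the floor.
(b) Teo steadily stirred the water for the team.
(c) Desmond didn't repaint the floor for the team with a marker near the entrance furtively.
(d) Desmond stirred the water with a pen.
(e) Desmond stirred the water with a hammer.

(c)

(a) Not entailed — Desmond stirred the water, not the floor; the floor belongs to the repainting event.
(b) Not entailed — the passage has Desmond stirring the water, not Teo.
(c) Entailed — under negation, adding a further restriction is entailed: if no such repainting event occurred, none occurred for the team either.
(d) Not entailed — 'with a pen' adds information not in the original event.
(e) Not entailed — 'with a hammer' adds information not in the original event.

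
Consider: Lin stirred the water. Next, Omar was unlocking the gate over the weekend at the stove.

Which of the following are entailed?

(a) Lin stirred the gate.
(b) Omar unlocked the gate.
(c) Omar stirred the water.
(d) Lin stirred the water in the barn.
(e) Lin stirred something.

(a) Not entailed — Lin stirred the water, not the gate; the gate belongs to the unlocking event.
(b) Not entailed — 'was unlocking' is progressive on an accomplishment; it does not entail the completed 'unlocked'.
(c) Not entailed — the passage has Lin stirring the water, not Omar.
(d) Not entailed — 'in the barn' adds information not in the original event.
(e) Entailed — this follows by dropping conjuncts from the stirring event's description.

(e)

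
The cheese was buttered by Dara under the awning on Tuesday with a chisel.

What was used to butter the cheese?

'with a chisel' marks the instrument of the buttering event.

a chisel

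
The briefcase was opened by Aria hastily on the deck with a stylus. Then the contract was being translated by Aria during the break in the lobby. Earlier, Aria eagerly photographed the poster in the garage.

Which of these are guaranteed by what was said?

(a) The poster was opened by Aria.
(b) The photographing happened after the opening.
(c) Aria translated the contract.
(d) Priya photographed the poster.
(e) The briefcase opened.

(e)

(a) Not entailed — Aria opened the briefcase, not the poster; the poster belongs to the photographing event.
(b) Not entailed — the narrative doesn't order the opening relative to the photographing.
(c) Not entailed — 'was translating' is progressive on an accomplishment; it does not entail the completed 'translated'.
(d) Not entailed — the passage has Aria photographing the poster, not Priya.
(e) Entailed — 'Aria opened the briefcase' is causative; it entails the inchoative 'the briefcase opened'.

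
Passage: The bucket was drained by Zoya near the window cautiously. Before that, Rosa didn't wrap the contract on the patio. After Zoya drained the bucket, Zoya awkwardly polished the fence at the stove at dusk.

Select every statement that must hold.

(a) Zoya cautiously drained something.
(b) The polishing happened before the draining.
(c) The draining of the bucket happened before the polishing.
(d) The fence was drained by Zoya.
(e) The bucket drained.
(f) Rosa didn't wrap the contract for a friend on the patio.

(a), (c), (e), (f)

(a) Entailed — dropping 'near the window' and generalizing the patient leaves a sub-description the original still satisfies.
(b) Not entailed — the narrative places the draining before the polishing, not after.
(c) Entailed — the narrative places the draining before the polishing.
(d) Not entailed — Zoya drained the bucket, not the fence; the fence belongs to the polishing event.
(e) Entailed — 'Zoya drained the bucket' is causative; it entails the inchoative 'the bucket drained'.
(f) Entailed — under negation, adding a further restriction is entailed: if no such wrapping event occurred, none occurred for a friend either.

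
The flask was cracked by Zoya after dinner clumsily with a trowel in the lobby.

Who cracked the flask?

'Zoya' marks the agent of the cracking event.

Zoya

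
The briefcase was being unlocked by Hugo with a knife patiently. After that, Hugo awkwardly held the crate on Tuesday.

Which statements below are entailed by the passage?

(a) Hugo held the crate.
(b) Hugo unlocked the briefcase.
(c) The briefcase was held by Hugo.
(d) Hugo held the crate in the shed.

(a) Entailed — the original entails any weakening of itself; this just drops 'awkwardly', 'on Tuesday'.
(b) Not entailed — 'was unlocking' is progressive on an accomplishment; it does not entail the completed 'unlocked'.
(c) Not entailed — Hugo held the crate, not the briefcase; the briefcase belongs to the unlocking event.
(d) Not entailed — 'in the shed' adds information not in the original event.

(a)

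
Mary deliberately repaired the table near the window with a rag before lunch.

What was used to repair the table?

'with a rag' marks the instrument of the repairing event.

a rag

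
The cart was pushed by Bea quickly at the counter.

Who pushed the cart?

Bea

'Bea' marks the agent of the pushing event.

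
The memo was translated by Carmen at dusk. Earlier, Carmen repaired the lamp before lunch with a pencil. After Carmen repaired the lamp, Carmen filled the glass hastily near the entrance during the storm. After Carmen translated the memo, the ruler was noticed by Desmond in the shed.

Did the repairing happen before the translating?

yes

The narrative orders the repairing before the translating.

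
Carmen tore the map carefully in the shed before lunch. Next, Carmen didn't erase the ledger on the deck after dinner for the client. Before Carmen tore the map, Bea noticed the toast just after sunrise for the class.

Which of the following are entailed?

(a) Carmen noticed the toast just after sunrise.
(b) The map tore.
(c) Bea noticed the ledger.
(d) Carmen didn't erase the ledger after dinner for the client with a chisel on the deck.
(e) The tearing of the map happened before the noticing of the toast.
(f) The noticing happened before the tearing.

(b), (d), (f)

(a) Not entailed — the passage has Bea noticing the toast, not Carmen.
(b) Entailed — 'Carmen tore the map' is causative; it entails the inchoative 'the map tore'.
(c) Not entailed — Bea noticed the toast, not the ledger; the ledger belongs to the erasing event.
(d) Entailed — under negation, adding a further restriction is entailed: if no such erasing event occurred, none occurred with a chisel either.
(e) Not entailed — the narrative places the noticing before the tearing, not after.
(f) Entailed — the narrative places the noticing before the tearing.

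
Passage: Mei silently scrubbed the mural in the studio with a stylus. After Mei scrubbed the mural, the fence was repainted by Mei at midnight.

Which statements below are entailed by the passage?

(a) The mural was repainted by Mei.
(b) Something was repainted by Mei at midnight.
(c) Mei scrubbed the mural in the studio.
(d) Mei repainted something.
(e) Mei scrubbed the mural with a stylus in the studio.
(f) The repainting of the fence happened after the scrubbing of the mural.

(a) Not entailed — Mei repainted the fence, not the mural; the mural belongs to the scrubbing event.
(b) Entailed — every conjunct here is already in the original repainting event.
(c) Entailed — the original entails any weakening of itself; this just drops 'silently', 'with a stylus'.
(d) Entailed — this follows by dropping conjuncts from the repainting event's description.
(e) Entailed — dropping 'silently' leaves a sub-description the original still satisfies.
(f) Entailed — the narrative places the scrubbing before the repainting.

(b), (c), (d), (e), (f)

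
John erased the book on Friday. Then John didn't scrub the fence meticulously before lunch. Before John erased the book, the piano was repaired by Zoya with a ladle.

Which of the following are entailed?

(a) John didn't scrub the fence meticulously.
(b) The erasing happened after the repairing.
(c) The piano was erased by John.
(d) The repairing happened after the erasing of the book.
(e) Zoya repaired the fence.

(b)

(a) Not entailed — dropping 'before lunch' under negation is not valid — the original leaves open that John scrubbed the fence some other way.
(b) Entailed — the narrative places the repairing before the erasing.
(c) Not entailed — John erased the book, not the piano; the piano belongs to the repairing event.
(d) Not entailed — the narrative places the repairing before the erasing, not after.
(e) Not entailed — Zoya repaired the piano, not the fence; the fence belongs to the scrubbing event.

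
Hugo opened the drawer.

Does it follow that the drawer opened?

yes

'Hugo opened the drawer' is the causative; it entails the inchoative 'the drawer opened'.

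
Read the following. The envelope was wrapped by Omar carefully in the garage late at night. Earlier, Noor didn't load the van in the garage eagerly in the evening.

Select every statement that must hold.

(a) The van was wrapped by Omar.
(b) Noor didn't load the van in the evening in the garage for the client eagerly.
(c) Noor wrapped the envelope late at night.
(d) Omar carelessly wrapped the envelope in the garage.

(b)

(a) Not entailed — Omar wrapped the envelope, not the van; the van belongs to the loading event.
(b) Entailed — under negation, adding a further restriction is entailed: if no such loading event occurred, none occurred for the client either.
(c) Not entailed — the passage has Omar wrapping the envelope, not Noor.
(d) Not entailed — 'carelessly' adds a manner not in (and inconsistent with) the original.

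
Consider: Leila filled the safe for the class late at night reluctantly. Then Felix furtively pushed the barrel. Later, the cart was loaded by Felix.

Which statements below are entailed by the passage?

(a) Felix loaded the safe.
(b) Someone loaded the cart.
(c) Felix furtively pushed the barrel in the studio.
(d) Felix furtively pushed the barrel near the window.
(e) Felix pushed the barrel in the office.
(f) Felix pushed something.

(b), (f)

(a) Not entailed — Felix loaded the cart, not the safe; the safe belongs to the filling event.
(b) Entailed — the original entails any weakening of itself; this just generalizes the agent.
(c) Not entailed — 'in the studio' adds information not in the original event.
(d) Not entailed — 'near the window' adds information not in the original event.
(e) Not entailed — 'in the office' adds information not in the original event.
(f) Entailed — this follows by dropping conjuncts from the pushing event's description.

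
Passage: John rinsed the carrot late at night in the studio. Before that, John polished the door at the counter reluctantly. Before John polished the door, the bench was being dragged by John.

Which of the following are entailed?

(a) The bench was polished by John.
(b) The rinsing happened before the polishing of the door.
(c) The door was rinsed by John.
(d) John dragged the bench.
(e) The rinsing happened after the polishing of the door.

(d), (e)

(a) Not entailed — John polished the door, not the bench; the bench belongs to the dragging event.
(b) Not entailed — the narrative places the polishing before the rinsing, not after.
(c) Not entailed — John rinsed the carrot, not the door; the door belongs to the polishing event.
(d) Entailed — 'drag' is an activity; 'was dragging' entails that some dragging happened, so 'dragged' holds.
(e) Entailed — the narrative places the polishing before the rinsing.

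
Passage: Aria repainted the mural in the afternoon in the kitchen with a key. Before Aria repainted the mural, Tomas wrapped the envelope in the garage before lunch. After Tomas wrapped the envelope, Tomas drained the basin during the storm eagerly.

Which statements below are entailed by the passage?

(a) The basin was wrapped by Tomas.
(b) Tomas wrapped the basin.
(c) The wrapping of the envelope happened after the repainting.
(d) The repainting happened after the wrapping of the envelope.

(a) Not entailed — Tomas wrapped the envelope, not the basin; the basin belongs to the draining event.
(b) Not entailed — Tomas wrapped the envelope, not the basin; the basin belongs to the draining event.
(c) Not entailed — the narrative places the wrapping before the repainting, not after.
(d) Entailed — the narrative places the wrapping before the repainting.

(d)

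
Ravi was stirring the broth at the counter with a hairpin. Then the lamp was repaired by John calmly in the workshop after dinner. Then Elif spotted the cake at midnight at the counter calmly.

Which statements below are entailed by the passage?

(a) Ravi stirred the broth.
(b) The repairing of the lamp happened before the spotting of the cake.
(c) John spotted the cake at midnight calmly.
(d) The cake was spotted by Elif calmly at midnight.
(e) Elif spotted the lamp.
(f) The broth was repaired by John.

(a) Entailed — 'stir' is an activity; 'was stirring' entails that some stirring happened, so 'stirred' holds.
(b) Entailed — the narrative places the repairing before the spotting.
(c) Not entailed — the passage has Elif spotting the cake, not John.
(d) Entailed — this follows by dropping conjuncts from the spotting event's description.
(e) Not entailed — Elif spotted the cake, not the lamp; the lamp belongs to the repairing event.
(f) Not entailed — John repaired the lamp, not the broth; the broth belongs to the stirring event.

(a), (b), (d)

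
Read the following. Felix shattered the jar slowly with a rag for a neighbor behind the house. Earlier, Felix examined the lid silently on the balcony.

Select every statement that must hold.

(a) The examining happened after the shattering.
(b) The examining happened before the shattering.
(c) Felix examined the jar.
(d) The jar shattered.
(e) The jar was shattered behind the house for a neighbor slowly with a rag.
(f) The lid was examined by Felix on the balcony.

(a) Not entailed — the narrative places the examining before the shattering, not after.
(b) Entailed — the narrative places the examining before the shattering.
(c) Not entailed — Felix examined the lid, not the jar; the jar belongs to the shattering event.
(d) Entailed — 'Felix shattered the jar' is causative; it entails the inchoative 'the jar shattered'.
(e) Entailed — this follows by dropping conjuncts from the shattering event's description.
(f) Entailed — every conjunct here is already in the original examining event.

(b), (d), (e), (f)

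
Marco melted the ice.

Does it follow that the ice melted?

'Marco melted the ice' is the causative; it entails the inchoative 'the ice melted'.

yes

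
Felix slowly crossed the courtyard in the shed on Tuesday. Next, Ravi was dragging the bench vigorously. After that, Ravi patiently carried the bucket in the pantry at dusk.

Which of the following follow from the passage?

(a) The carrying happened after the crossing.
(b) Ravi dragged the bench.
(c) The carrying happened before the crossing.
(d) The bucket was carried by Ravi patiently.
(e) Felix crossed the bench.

(a) Entailed — the narrative places the crossing before the carrying.
(b) Entailed — 'drag' is an activity; 'was dragging' entails that some dragging happened, so 'dragged' holds.
(c) Not entailed — the narrative places the crossing before the carrying, not after.
(d) Entailed — this follows by dropping conjuncts from the carrying event's description.
(e) Not entailed — Felix crossed the courtyard, not the bench; the bench belongs to the dragging event.

(a), (b), (d)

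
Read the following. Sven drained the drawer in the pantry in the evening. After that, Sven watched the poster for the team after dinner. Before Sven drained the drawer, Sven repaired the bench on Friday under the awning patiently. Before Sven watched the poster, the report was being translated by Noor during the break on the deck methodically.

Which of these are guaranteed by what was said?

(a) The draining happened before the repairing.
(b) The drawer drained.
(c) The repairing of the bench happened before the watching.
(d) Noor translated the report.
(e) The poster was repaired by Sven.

(a) Not entailed — the narrative places the repairing before the draining, not after.
(b) Entailed — 'Sven drained the drawer' is causative; it entails the inchoative 'the drawer drained'.
(c) Entailed — the narrative places the repairing before the watching.
(d) Not entailed — 'was translating' is progressive on an accomplishment; it does not entail the completed 'translated'.
(e) Not entailed — Sven repaired the bench, not the poster; the poster belongs to the watching event.

(b), (c)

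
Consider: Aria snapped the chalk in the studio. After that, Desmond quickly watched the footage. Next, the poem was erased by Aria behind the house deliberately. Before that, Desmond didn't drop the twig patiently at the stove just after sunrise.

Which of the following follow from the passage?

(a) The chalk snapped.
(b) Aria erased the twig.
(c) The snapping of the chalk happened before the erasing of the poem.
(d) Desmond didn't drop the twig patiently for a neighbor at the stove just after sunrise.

(a), (c), (d)

(a) Entailed — 'Aria snapped the chalk' is causative; it entails the inchoative 'the chalk snapped'.
(b) Not entailed — Aria erased the poem, not the twig; the twig belongs to the dropping event.
(c) Entailed — the narrative places the snapping before the erasing.
(d) Entailed — under negation, adding a further restriction is entailed: if no such dropping event occurred, none occurred for a neighbor either.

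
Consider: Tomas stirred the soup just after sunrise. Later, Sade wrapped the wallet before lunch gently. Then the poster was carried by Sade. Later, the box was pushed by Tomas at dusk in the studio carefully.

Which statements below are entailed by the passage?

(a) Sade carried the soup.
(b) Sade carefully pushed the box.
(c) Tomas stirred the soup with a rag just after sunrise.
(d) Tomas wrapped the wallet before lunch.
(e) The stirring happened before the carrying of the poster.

(e)

(a) Not entailed — Sade carried the poster, not the soup; the soup belongs to the stirring event.
(b) Not entailed — the passage has Tomas pushing the box, not Sade.
(c) Not entailed — 'with a rag' adds information not in the original event.
(d) Not entailed — the passage has Sade wrapping the wallet, not Tomas.
(e) Entailed — the narrative places the stirring before the carrying.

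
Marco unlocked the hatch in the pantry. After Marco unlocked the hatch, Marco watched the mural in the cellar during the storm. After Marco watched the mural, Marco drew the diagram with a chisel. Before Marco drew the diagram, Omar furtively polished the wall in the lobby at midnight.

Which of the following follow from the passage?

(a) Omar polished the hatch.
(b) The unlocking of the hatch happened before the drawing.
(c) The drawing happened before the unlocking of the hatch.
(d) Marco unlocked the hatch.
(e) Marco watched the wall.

(b), (d)

(a) Not entailed — Omar polished the wall, not the hatch; the hatch belongs to the unlocking event.
(b) Entailed — the narrative places the unlocking before the drawing.
(c) Not entailed — the narrative places the unlocking before the drawing, not after.
(d) Entailed — every conjunct here is already in the original unlocking event.
(e) Not entailed — Marco watched the mural, not the wall; the wall belongs to the polishing event.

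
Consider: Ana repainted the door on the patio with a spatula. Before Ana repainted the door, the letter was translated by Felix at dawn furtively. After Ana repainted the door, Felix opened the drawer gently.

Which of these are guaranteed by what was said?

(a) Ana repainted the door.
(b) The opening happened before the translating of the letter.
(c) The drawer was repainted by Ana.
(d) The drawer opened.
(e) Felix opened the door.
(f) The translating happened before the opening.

(a), (d), (f)

(a) Entailed — the original entails any weakening of itself; this just drops 'on the patio', 'with a spatula'.
(b) Not entailed — the narrative places the translating before the opening, not after.
(c) Not entailed — Ana repainted the door, not the drawer; the drawer belongs to the opening event.
(d) Entailed — 'Felix opened the drawer' is causative; it entails the inchoative 'the drawer opened'.
(e) Not entailed — Felix opened the drawer, not the door; the door belongs to the repainting event.
(f) Entailed — the narrative places the translating before the opening.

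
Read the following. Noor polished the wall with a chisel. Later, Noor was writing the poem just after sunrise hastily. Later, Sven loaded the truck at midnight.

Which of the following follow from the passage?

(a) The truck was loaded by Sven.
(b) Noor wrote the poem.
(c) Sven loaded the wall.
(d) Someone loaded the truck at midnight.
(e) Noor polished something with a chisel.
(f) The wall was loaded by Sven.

(a), (d), (e)

(a) Entailed — the original entails any weakening of itself; this just drops 'at midnight'.
(b) Not entailed — 'was writing' is progressive on an accomplishment; it does not entail the completed 'wrote'.
(c) Not entailed — Sven loaded the truck, not the wall; the wall belongs to the polishing event.
(d) Entailed — the original entails any weakening of itself; this just generalizes the agent.
(e) Entailed — every conjunct here is already in the original polishing event.
(f) Not entailed — Sven loaded the truck, not the wall; the wall belongs to the polishing event.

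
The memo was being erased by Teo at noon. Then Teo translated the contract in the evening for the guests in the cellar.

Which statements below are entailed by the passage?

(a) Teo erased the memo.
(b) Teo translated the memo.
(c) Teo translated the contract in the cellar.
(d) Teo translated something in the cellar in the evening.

(c), (d)

(a) Not entailed — 'was erasing' is progressive on an accomplishment; it does not entail the completed 'erased'.
(b) Not entailed — Teo translated the contract, not the memo; the memo belongs to the erasing event.
(c) Entailed — this follows by dropping conjuncts from the translating event's description.
(d) Entailed — dropping 'for the guests' and generalizing the patient leaves a sub-description the original still satisfies.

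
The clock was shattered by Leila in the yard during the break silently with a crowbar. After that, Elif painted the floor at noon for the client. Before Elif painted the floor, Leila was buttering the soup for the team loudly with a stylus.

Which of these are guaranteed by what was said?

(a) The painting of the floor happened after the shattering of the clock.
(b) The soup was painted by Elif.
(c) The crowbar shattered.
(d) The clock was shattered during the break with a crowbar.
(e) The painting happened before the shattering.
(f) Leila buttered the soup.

(a), (d)

(a) Entailed — the narrative places the shattering before the painting.
(b) Not entailed — Elif painted the floor, not the soup; the soup belongs to the buttering event.
(c) Not entailed — the clock is what shattered, not the crowbar.
(d) Entailed — dropping 'silently', 'in the yard' and generalizing the agent leaves a sub-description the original still satisfies.
(e) Not entailed — the narrative places the shattering before the painting, not after.
(f) Not entailed — 'was buttering' is progressive on an accomplishment; it does not entail the completed 'buttered'.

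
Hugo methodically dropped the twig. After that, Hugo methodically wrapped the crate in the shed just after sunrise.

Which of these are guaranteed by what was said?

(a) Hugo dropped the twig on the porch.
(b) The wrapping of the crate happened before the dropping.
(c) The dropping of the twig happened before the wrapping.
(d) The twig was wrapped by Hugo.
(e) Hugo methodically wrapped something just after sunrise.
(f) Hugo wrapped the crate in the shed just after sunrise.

(a) Not entailed — 'on the porch' adds information not in the original event.
(b) Not entailed — the narrative places the dropping before the wrapping, not after.
(c) Entailed — the narrative places the dropping before the wrapping.
(d) Not entailed — Hugo wrapped the crate, not the twig; the twig belongs to the dropping event.
(e) Entailed — dropping 'in the shed' and generalizing the patient leaves a sub-description the original still satisfies.
(f) Entailed — every conjunct here is already in the original wrapping event.

(c), (e), (f)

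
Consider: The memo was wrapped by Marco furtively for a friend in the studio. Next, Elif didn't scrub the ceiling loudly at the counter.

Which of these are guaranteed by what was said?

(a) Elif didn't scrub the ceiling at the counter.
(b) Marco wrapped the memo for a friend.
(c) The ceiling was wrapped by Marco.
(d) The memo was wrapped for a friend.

(a) Not entailed — dropping 'loudly' under negation is not valid — the original leaves open that Elif scrubbed the ceiling some other way.
(b) Entailed — this follows by dropping conjuncts from the wrapping event's description.
(c) Not entailed — Marco wrapped the memo, not the ceiling; the ceiling belongs to the scrubbing event.
(d) Entailed — this follows by dropping conjuncts from the wrapping event's description.

(b), (d)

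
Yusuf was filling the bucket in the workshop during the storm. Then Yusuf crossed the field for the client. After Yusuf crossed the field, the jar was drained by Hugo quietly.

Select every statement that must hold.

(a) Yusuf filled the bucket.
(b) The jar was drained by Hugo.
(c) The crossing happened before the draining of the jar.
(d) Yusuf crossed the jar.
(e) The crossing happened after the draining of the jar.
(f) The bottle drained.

(b), (c)

(a) Not entailed — 'was filling' is progressive on an accomplishment; it does not entail the completed 'filled'.
(b) Entailed — the original entails any weakening of itself; this just drops 'quietly'.
(c) Entailed — the narrative places the crossing before the draining.
(d) Not entailed — Yusuf crossed the field, not the jar; the jar belongs to the draining event.
(e) Not entailed — the narrative places the crossing before the draining, not after.
(f) Not entailed — the jar is what drained, not the bottle.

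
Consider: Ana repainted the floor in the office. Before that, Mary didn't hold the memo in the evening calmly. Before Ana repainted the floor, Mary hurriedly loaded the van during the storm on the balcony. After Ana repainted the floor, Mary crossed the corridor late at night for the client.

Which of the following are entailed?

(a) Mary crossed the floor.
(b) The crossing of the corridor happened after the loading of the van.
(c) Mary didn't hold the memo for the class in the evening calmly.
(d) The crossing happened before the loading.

(a) Not entailed — Mary crossed the corridor, not the floor; the floor belongs to the repainting event.
(b) Entailed — the narrative places the loading before the crossing.
(c) Entailed — under negation, adding a further restriction is entailed: if no such holding event occurred, none occurred for the class either.
(d) Not entailed — the narrative places the loading before the crossing, not after.

(b), (c)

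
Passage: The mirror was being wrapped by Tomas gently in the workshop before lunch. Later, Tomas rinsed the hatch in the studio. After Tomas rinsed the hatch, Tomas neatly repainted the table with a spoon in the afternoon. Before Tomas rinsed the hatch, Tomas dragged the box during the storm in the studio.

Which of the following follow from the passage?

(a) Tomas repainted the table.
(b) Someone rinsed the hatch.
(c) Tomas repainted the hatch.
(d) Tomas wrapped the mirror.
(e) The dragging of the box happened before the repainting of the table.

(a) Entailed — the original entails any weakening of itself; this just drops 'in the afternoon', 'neatly', 'with a spoon'.
(b) Entailed — the original entails any weakening of itself; this just drops 'in the studio' and generalizes the agent.
(c) Not entailed — Tomas repainted the table, not the hatch; the hatch belongs to the rinsing event.
(d) Not entailed — 'was wrapping' is progressive on an accomplishment; it does not entail the completed 'wrapped'.
(e) Entailed — the narrative places the dragging before the repainting.

(a), (b), (e)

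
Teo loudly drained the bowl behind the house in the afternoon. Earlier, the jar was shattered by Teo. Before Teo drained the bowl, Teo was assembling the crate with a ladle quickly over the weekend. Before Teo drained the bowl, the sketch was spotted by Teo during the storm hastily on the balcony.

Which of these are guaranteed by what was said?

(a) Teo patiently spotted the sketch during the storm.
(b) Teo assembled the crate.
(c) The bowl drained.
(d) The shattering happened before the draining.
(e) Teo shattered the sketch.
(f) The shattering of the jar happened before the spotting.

(a) Not entailed — 'patiently' adds a manner not in (and inconsistent with) the original.
(b) Not entailed — 'was assembling' is progressive on an accomplishment; it does not entail the completed 'assembled'.
(c) Entailed — 'Teo drained the bowl' is causative; it entails the inchoative 'the bowl drained'.
(d) Entailed — the narrative places the shattering before the draining.
(e) Not entailed — Teo shattered the jar, not the sketch; the sketch belongs to the spotting event.
(f) Not entailed — the narrative doesn't order the shattering relative to the spotting.

(c), (d)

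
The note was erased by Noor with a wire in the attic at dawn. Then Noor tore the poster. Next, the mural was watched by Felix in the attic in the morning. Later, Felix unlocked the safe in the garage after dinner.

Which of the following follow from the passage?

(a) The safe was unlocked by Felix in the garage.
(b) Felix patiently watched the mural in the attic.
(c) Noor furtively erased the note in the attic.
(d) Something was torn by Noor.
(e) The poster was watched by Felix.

(a) Entailed — dropping 'after dinner' leaves a sub-description the original still satisfies.
(b) Not entailed — 'patiently' adds information not in the original event.
(c) Not entailed — 'furtively' adds information not in the original event.
(d) Entailed — generalizing the patient leaves a sub-description the original still satisfies.
(e) Not entailed — Felix watched the mural, not the poster; the poster belongs to the tearing event.

(a), (d)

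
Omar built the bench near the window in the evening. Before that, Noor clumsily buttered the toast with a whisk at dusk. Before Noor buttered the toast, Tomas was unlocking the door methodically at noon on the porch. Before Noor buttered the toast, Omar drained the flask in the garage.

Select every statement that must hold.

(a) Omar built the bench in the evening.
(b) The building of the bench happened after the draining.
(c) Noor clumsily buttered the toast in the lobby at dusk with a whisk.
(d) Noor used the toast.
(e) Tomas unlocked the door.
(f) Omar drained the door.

(a) Entailed — the original entails any weakening of itself; this just drops 'near the window'.
(b) Entailed — the narrative places the draining before the building.
(c) Not entailed — 'in the lobby' adds information not in the original event.
(d) Not entailed — the toast is the patient, not an instrument — Noor used a whisk.
(e) Not entailed — 'was unlocking' is progressive on an accomplishment; it does not entail the completed 'unlocked'.
(f) Not entailed — Omar drained the flask, not the door; the door belongs to the unlocking event.

(a), (b)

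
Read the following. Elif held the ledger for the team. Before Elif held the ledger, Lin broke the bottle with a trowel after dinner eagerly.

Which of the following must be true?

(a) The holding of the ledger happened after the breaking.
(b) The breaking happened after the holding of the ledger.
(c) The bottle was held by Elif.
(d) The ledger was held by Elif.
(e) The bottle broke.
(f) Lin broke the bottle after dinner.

(a) Entailed — the narrative places the breaking before the holding.
(b) Not entailed — the narrative places the breaking before the holding, not after.
(c) Not entailed — Elif held the ledger, not the bottle; the bottle belongs to the breaking event.
(d) Entailed — the original entails any weakening of itself; this just drops 'for the team'.
(e) Entailed — 'Lin broke the bottle' is causative; it entails the inchoative 'the bottle broke'.
(f) Entailed — this follows by dropping conjuncts from the breaking event's description.

(a), (d), (e), (f)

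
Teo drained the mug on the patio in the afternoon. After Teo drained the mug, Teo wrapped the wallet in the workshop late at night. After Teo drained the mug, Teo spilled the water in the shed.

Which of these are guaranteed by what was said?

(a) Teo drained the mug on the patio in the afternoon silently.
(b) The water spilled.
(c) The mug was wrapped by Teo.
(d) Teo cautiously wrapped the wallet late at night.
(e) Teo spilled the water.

(a) Not entailed — 'silently' adds information not in the original event.
(b) Entailed — 'Teo spilled the water' is causative; it entails the inchoative 'the water spilled'.
(c) Not entailed — Teo wrapped the wallet, not the mug; the mug belongs to the draining event.
(d) Not entailed — 'cautiously' adds information not in the original event.
(e) Entailed — this follows by dropping conjuncts from the spilling event's description.

(b), (e)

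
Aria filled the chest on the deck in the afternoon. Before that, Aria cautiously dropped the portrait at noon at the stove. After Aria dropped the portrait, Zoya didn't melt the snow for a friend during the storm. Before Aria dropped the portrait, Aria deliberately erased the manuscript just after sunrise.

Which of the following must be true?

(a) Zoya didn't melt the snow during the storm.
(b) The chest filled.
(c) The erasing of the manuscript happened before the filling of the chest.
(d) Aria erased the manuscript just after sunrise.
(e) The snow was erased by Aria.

(b), (c), (d)

(a) Not entailed — dropping 'for a friend' under negation is not valid — the original leaves open that Zoya melted the snow some other way.
(b) Entailed — 'Aria filled the chest' is causative; it entails the inchoative 'the chest filled'.
(c) Entailed — the narrative places the erasing before the filling.
(d) Entailed — the original entails any weakening of itself; this just drops 'deliberately'.
(e) Not entailed — Aria erased the manuscript, not the snow; the snow belongs to the melting event.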